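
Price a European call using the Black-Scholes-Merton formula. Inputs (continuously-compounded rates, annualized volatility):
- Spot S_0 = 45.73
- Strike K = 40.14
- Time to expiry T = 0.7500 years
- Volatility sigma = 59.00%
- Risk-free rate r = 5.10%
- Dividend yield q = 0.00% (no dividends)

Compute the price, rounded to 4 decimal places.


d1 = (ln(S/K) + (r - q + 0.5*sigma^2) * T) / (sigma * sqrt(T)) = 0.58550890
d2 = d1 - sigma * sqrt(T) = 0.07455391
exp(-rT) = 0.96247229; exp(-qT) = 1.00000000
C = S_0 * exp(-qT) * N(d1) - K * exp(-rT) * N(d2)
N(d1) = 0.72089721; N(d2) = 0.52971518
C = 45.7300 * 1.00000000 * 0.72089721 - 40.1400 * 0.96247229 * 0.52971518 = 12.5018

Answer: Price = 12.5018


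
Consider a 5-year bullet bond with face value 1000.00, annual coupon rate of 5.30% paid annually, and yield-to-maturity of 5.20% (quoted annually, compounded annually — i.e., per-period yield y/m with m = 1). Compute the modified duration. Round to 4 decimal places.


Answer: Modified duration = 4.2990

Derivation:
Coupon per period c = face * coupon_rate / m = 53.000000
Periods per year m = 1; per-period yield y/m = 0.052000
Number of cashflows N = 5
Cashflows (t years, CF_t, discount factor 1/(1+y/m)^(m*t), PV):
  t = 1.0000: CF_t = 53.000000, DF = 0.950570, PV = 50.380228
  t = 2.0000: CF_t = 53.000000, DF = 0.903584, PV = 47.889951
  t = 3.0000: CF_t = 53.000000, DF = 0.858920, PV = 45.522767
  t = 4.0000: CF_t = 53.000000, DF = 0.816464, PV = 43.272592
  t = 5.0000: CF_t = 1053.000000, DF = 0.776106, PV = 817.240107
Price P = sum_t PV_t = 1004.305645
First compute Macaulay numerator sum_t t * PV_t:
  t * PV_t at t = 1.0000: 50.380228
  t * PV_t at t = 2.0000: 95.779901
  t * PV_t at t = 3.0000: 136.568300
  t * PV_t at t = 4.0000: 173.090368
  t * PV_t at t = 5.0000: 4086.200536
Macaulay duration D = 4542.019334 / 1004.305645 = 4.522547
Modified duration = D / (1 + y/m) = 4.522547 / (1 + 0.052000) = 4.298999


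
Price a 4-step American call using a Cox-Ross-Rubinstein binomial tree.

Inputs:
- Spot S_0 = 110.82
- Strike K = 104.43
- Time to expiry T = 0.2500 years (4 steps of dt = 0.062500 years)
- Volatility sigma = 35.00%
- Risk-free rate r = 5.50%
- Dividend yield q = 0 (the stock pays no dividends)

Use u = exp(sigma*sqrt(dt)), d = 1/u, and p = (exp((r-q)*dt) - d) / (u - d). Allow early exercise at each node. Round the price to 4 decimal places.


dt = T/N = 0.062500
u = exp(sigma*sqrt(dt)) = 1.091442; d = 1/u = 0.916219
p = (exp((r-q)*dt) - d) / (u - d) = 0.497791
Discount per step: exp(-r*dt) = 0.996568
Stock lattice S(k, i) with i counting down-moves:
  k=0: S(0,0) = 110.8200
  k=1: S(1,0) = 120.9536; S(1,1) = 101.5354
  k=2: S(2,0) = 132.0139; S(2,1) = 110.8200; S(2,2) = 93.0286
  k=3: S(3,0) = 144.0856; S(3,1) = 120.9536; S(3,2) = 101.5354; S(3,3) = 85.2346
  k=4: S(4,0) = 157.2611; S(4,1) = 132.0139; S(4,2) = 110.8200; S(4,3) = 93.0286; S(4,4) = 78.0935
Terminal payoffs V(N, i) = max(S_T - K, 0):
  V(4,0) = 52.831066; V(4,1) = 27.583906; V(4,2) = 6.390000; V(4,3) = 0.000000; V(4,4) = 0.000000
Backward induction: V(k, i) = exp(-r*dt) * [p * V(k+1, i) + (1-p) * V(k+1, i+1)]; then take max(V_cont, immediate exercise) for American.
  V(3,0) = exp(-r*dt) * [p*52.831066 + (1-p)*27.583906] = 40.013918; exercise = 39.655556; V(3,0) = max -> 40.013918
  V(3,1) = exp(-r*dt) * [p*27.583906 + (1-p)*6.390000] = 16.881994; exercise = 16.523632; V(3,1) = max -> 16.881994
  V(3,2) = exp(-r*dt) * [p*6.390000 + (1-p)*0.000000] = 3.169966; exercise = 0.000000; V(3,2) = max -> 3.169966
  V(3,3) = exp(-r*dt) * [p*0.000000 + (1-p)*0.000000] = 0.000000; exercise = 0.000000; V(3,3) = max -> 0.000000
  V(2,0) = exp(-r*dt) * [p*40.013918 + (1-p)*16.881994] = 28.299400; exercise = 27.583906; V(2,0) = max -> 28.299400
  V(2,1) = exp(-r*dt) * [p*16.881994 + (1-p)*3.169966] = 9.961382; exercise = 6.390000; V(2,1) = max -> 9.961382
  V(2,2) = exp(-r*dt) * [p*3.169966 + (1-p)*0.000000] = 1.572564; exercise = 0.000000; V(2,2) = max -> 1.572564
  V(1,0) = exp(-r*dt) * [p*28.299400 + (1-p)*9.961382] = 19.024365; exercise = 16.523632; V(1,0) = max -> 19.024365
  V(1,1) = exp(-r*dt) * [p*9.961382 + (1-p)*1.572564] = 5.728712; exercise = 0.000000; V(1,1) = max -> 5.728712
  V(0,0) = exp(-r*dt) * [p*19.024365 + (1-p)*5.728712] = 12.304791; exercise = 6.390000; V(0,0) = max -> 12.304791

Answer: Price = V(0,0) = 12.3048


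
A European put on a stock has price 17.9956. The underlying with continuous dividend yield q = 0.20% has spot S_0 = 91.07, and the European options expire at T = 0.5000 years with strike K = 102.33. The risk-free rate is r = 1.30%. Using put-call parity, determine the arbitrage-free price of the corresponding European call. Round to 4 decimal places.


Put-call parity: C - P = S_0 * exp(-qT) - K * exp(-rT).
S_0 * exp(-qT) = 91.0700 * 0.99900050 = 90.97897552
K * exp(-rT) = 102.3300 * 0.99352108 = 101.66701205
C = P + S*exp(-qT) - K*exp(-rT)
C = 17.9956 + 90.97897552 - 101.66701205 = 7.3076

Answer: Call price = 7.3076


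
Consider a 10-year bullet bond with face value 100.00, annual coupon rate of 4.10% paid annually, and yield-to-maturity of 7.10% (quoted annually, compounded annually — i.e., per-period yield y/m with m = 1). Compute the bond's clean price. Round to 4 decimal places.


Answer: Price = 79.0263

Derivation:
Coupon per period c = face * coupon_rate / m = 4.100000
Periods per year m = 1; per-period yield y/m = 0.071000
Number of cashflows N = 10
Cashflows (t years, CF_t, discount factor 1/(1+y/m)^(m*t), PV):
  t = 1.0000: CF_t = 4.100000, DF = 0.933707, PV = 3.828198
  t = 2.0000: CF_t = 4.100000, DF = 0.871808, PV = 3.574415
  t = 3.0000: CF_t = 4.100000, DF = 0.814013, PV = 3.337455
  t = 4.0000: CF_t = 4.100000, DF = 0.760050, PV = 3.116205
  t = 5.0000: CF_t = 4.100000, DF = 0.709664, PV = 2.909622
  t = 6.0000: CF_t = 4.100000, DF = 0.662618, PV = 2.716733
  t = 7.0000: CF_t = 4.100000, DF = 0.618691, PV = 2.536633
  t = 8.0000: CF_t = 4.100000, DF = 0.577676, PV = 2.368471
  t = 9.0000: CF_t = 4.100000, DF = 0.539380, PV = 2.211458
  t = 10.0000: CF_t = 104.100000, DF = 0.503623, PV = 52.427122
Price P = sum_t PV_t = 79.026311


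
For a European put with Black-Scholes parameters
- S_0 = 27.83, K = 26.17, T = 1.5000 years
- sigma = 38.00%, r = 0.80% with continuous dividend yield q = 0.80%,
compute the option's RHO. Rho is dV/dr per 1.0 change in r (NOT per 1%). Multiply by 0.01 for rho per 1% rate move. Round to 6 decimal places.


Answer: Rho = -20.946733

Derivation:
d1 = 0.3648468969; d2 = -0.1005561543
phi(d1) = 0.3732543597; exp(-qT) = 0.9880717129; exp(-rT) = 0.9880717129
N(-d2) = 0.5400485980
Rho = -K*T*exp(-rT)*N(-d2) = -26.1700 * 1.5000 * 0.9880717129 * 0.5400485980 = -20.946733


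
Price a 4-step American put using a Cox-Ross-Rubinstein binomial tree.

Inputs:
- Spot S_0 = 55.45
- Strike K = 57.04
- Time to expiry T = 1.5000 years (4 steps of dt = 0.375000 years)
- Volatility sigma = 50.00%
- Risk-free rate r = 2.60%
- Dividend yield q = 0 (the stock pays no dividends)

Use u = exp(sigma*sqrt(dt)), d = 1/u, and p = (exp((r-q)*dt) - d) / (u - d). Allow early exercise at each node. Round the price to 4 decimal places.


Answer: Price = V(0,0) = 12.9297

Derivation:
dt = T/N = 0.375000
u = exp(sigma*sqrt(dt)) = 1.358235; d = 1/u = 0.736250
p = (exp((r-q)*dt) - d) / (u - d) = 0.439798
Discount per step: exp(-r*dt) = 0.990297
Stock lattice S(k, i) with i counting down-moves:
  k=0: S(0,0) = 55.4500
  k=1: S(1,0) = 75.3141; S(1,1) = 40.8250
  k=2: S(2,0) = 102.2943; S(2,1) = 55.4500; S(2,2) = 30.0574
  k=3: S(3,0) = 138.9397; S(3,1) = 75.3141; S(3,2) = 40.8250; S(3,3) = 22.1298
  k=4: S(4,0) = 188.7129; S(4,1) = 102.2943; S(4,2) = 55.4500; S(4,3) = 30.0574; S(4,4) = 16.2930
Terminal payoffs V(N, i) = max(K - S_T, 0):
  V(4,0) = 0.000000; V(4,1) = 0.000000; V(4,2) = 1.590000; V(4,3) = 26.982588; V(4,4) = 40.746979
Backward induction: V(k, i) = exp(-r*dt) * [p * V(k+1, i) + (1-p) * V(k+1, i+1)]; then take max(V_cont, immediate exercise) for American.
  V(3,0) = exp(-r*dt) * [p*0.000000 + (1-p)*0.000000] = 0.000000; exercise = 0.000000; V(3,0) = max -> 0.000000
  V(3,1) = exp(-r*dt) * [p*0.000000 + (1-p)*1.590000] = 0.882079; exercise = 0.000000; V(3,1) = max -> 0.882079
  V(3,2) = exp(-r*dt) * [p*1.590000 + (1-p)*26.982588] = 15.661527; exercise = 16.214965; V(3,2) = max -> 16.214965
  V(3,3) = exp(-r*dt) * [p*26.982588 + (1-p)*40.746979] = 34.356808; exercise = 34.910246; V(3,3) = max -> 34.910246
  V(2,0) = exp(-r*dt) * [p*0.000000 + (1-p)*0.882079] = 0.489348; exercise = 0.000000; V(2,0) = max -> 0.489348
  V(2,1) = exp(-r*dt) * [p*0.882079 + (1-p)*16.214965] = 9.379690; exercise = 1.590000; V(2,1) = max -> 9.379690
  V(2,2) = exp(-r*dt) * [p*16.214965 + (1-p)*34.910246] = 26.429151; exercise = 26.982588; V(2,2) = max -> 26.982588
  V(1,0) = exp(-r*dt) * [p*0.489348 + (1-p)*9.379690] = 5.416663; exercise = 0.000000; V(1,0) = max -> 5.416663
  V(1,1) = exp(-r*dt) * [p*9.379690 + (1-p)*26.982588] = 19.054179; exercise = 16.214965; V(1,1) = max -> 19.054179
  V(0,0) = exp(-r*dt) * [p*5.416663 + (1-p)*19.054179] = 12.929743; exercise = 1.590000; V(0,0) = max -> 12.929743


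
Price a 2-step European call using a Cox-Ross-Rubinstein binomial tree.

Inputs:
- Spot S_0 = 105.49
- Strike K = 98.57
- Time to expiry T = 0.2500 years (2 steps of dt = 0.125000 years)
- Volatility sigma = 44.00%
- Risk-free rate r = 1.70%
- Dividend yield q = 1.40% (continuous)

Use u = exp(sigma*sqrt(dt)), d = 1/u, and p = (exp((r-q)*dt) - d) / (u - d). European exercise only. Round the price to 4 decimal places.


Answer: Price = V(0,0) = 13.0955

Derivation:
dt = T/N = 0.125000
u = exp(sigma*sqrt(dt)) = 1.168316; d = 1/u = 0.855933
p = (exp((r-q)*dt) - d) / (u - d) = 0.462388
Discount per step: exp(-r*dt) = 0.997877
Stock lattice S(k, i) with i counting down-moves:
  k=0: S(0,0) = 105.4900
  k=1: S(1,0) = 123.2457; S(1,1) = 90.2923
  k=2: S(2,0) = 143.9899; S(2,1) = 105.4900; S(2,2) = 77.2842
Terminal payoffs V(N, i) = max(S_T - K, 0):
  V(2,0) = 45.419898; V(2,1) = 6.920000; V(2,2) = 0.000000
Backward induction: V(k, i) = exp(-r*dt) * [p * V(k+1, i) + (1-p) * V(k+1, i+1)].
  V(1,0) = exp(-r*dt) * [p*45.419898 + (1-p)*6.920000] = 24.669414
  V(1,1) = exp(-r*dt) * [p*6.920000 + (1-p)*0.000000] = 3.192933
  V(0,0) = exp(-r*dt) * [p*24.669414 + (1-p)*3.192933] = 13.095543


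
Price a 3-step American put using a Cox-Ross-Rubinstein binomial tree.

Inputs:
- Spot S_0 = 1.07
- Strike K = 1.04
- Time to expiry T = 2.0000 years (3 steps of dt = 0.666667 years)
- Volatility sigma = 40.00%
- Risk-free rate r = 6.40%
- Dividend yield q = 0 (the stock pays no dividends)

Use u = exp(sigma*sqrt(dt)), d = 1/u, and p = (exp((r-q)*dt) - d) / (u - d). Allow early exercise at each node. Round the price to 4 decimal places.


Answer: Price = V(0,0) = 0.1786

Derivation:
dt = T/N = 0.666667
u = exp(sigma*sqrt(dt)) = 1.386245; d = 1/u = 0.721373
p = (exp((r-q)*dt) - d) / (u - d) = 0.484630
Discount per step: exp(-r*dt) = 0.958231
Stock lattice S(k, i) with i counting down-moves:
  k=0: S(0,0) = 1.0700
  k=1: S(1,0) = 1.4833; S(1,1) = 0.7719
  k=2: S(2,0) = 2.0562; S(2,1) = 1.0700; S(2,2) = 0.5568
  k=3: S(3,0) = 2.8504; S(3,1) = 1.4833; S(3,2) = 0.7719; S(3,3) = 0.4017
Terminal payoffs V(N, i) = max(K - S_T, 0):
  V(3,0) = 0.000000; V(3,1) = 0.000000; V(3,2) = 0.268131; V(3,3) = 0.638335
Backward induction: V(k, i) = exp(-r*dt) * [p * V(k+1, i) + (1-p) * V(k+1, i+1)]; then take max(V_cont, immediate exercise) for American.
  V(2,0) = exp(-r*dt) * [p*0.000000 + (1-p)*0.000000] = 0.000000; exercise = 0.000000; V(2,0) = max -> 0.000000
  V(2,1) = exp(-r*dt) * [p*0.000000 + (1-p)*0.268131] = 0.132415; exercise = 0.000000; V(2,1) = max -> 0.132415
  V(2,2) = exp(-r*dt) * [p*0.268131 + (1-p)*0.638335] = 0.439754; exercise = 0.483194; V(2,2) = max -> 0.483194
  V(1,0) = exp(-r*dt) * [p*0.000000 + (1-p)*0.132415] = 0.065392; exercise = 0.000000; V(1,0) = max -> 0.065392
  V(1,1) = exp(-r*dt) * [p*0.132415 + (1-p)*0.483194] = 0.300114; exercise = 0.268131; V(1,1) = max -> 0.300114
  V(0,0) = exp(-r*dt) * [p*0.065392 + (1-p)*0.300114] = 0.178577; exercise = 0.000000; V(0,0) = max -> 0.178577


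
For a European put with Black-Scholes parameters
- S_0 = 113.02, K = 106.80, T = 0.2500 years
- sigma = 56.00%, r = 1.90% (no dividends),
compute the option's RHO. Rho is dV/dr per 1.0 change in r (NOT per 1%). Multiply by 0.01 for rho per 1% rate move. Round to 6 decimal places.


Answer: Rho = -12.448715

Derivation:
d1 = 0.3591316703; d2 = 0.0791316703
phi(d1) = 0.3740273666; exp(-qT) = 1.0000000000; exp(-rT) = 0.9952612634
N(-d2) = 0.4684639466
Rho = -K*T*exp(-rT)*N(-d2) = -106.8000 * 0.2500 * 0.9952612634 * 0.4684639466 = -12.448715


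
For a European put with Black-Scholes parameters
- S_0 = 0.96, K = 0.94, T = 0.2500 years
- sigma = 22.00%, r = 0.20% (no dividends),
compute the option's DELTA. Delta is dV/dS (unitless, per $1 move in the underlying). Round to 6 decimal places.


Answer: Delta = -0.400930

Derivation:
d1 = 0.2509400836; d2 = 0.1409400836
phi(d1) = 0.3865770816; exp(-qT) = 1.0000000000; exp(-rT) = 0.9995001250
N(-d1) = 0.4009302167
Delta = -exp(-qT) * N(-d1) = -1.0000000000 * 0.4009302167 = -0.400930


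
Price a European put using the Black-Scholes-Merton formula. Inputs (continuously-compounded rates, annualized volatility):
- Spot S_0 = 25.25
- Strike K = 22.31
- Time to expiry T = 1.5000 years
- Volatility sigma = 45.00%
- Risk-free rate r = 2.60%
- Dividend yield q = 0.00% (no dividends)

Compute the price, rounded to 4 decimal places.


d1 = (ln(S/K) + (r - q + 0.5*sigma^2) * T) / (sigma * sqrt(T)) = 0.57094185
d2 = d1 - sigma * sqrt(T) = 0.01980666
exp(-rT) = 0.96175071; exp(-qT) = 1.00000000
P = K * exp(-rT) * N(-d2) - S_0 * exp(-qT) * N(-d1)
N(-d1) = 0.28401953; N(-d2) = 0.49209880
P = 22.3100 * 0.96175071 * 0.49209880 - 25.2500 * 1.00000000 * 0.28401953 = 3.3873

Answer: Price = 3.3873


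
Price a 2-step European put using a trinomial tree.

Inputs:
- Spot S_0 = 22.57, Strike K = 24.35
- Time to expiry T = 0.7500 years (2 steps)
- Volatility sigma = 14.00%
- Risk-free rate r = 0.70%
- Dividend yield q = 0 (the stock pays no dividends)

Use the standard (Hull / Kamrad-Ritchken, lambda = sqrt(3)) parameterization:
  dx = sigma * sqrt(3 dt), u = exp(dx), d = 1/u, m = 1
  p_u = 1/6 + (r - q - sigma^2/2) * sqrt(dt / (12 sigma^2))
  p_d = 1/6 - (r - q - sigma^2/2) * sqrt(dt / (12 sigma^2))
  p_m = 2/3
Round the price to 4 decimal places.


Answer: Price = V(0,0) = 2.2086

Derivation:
dt = T/N = 0.375000; dx = sigma*sqrt(3*dt) = 0.148492
u = exp(dx) = 1.160084; d = 1/u = 0.862007
p_u = 0.163131, p_m = 0.666667, p_d = 0.170202
Discount per step: exp(-r*dt) = 0.997378
Stock lattice S(k, j) with j the centered position index:
  k=0: S(0,+0) = 22.5700
  k=1: S(1,-1) = 19.4555; S(1,+0) = 22.5700; S(1,+1) = 26.1831
  k=2: S(2,-2) = 16.7708; S(2,-1) = 19.4555; S(2,+0) = 22.5700; S(2,+1) = 26.1831; S(2,+2) = 30.3746
Terminal payoffs V(N, j) = max(K - S_T, 0):
  V(2,-2) = 7.579243; V(2,-1) = 4.894512; V(2,+0) = 1.780000; V(2,+1) = 0.000000; V(2,+2) = 0.000000
Backward induction: V(k, j) = exp(-r*dt) * [p_u * V(k+1, j+1) + p_m * V(k+1, j) + p_d * V(k+1, j-1)]
  V(1,-1) = exp(-r*dt) * [p_u*1.780000 + p_m*4.894512 + p_d*7.579243] = 4.830688
  V(1,+0) = exp(-r*dt) * [p_u*0.000000 + p_m*1.780000 + p_d*4.894512] = 2.014429
  V(1,+1) = exp(-r*dt) * [p_u*0.000000 + p_m*0.000000 + p_d*1.780000] = 0.302166
  V(0,+0) = exp(-r*dt) * [p_u*0.302166 + p_m*2.014429 + p_d*4.830688] = 2.208634


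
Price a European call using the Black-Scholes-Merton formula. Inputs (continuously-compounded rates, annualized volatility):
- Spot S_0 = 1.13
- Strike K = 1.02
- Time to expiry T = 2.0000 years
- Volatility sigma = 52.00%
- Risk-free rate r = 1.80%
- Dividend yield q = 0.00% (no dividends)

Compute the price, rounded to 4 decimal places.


d1 = (ln(S/K) + (r - q + 0.5*sigma^2) * T) / (sigma * sqrt(T)) = 0.55591512
d2 = d1 - sigma * sqrt(T) = -0.17947593
exp(-rT) = 0.96464029; exp(-qT) = 1.00000000
C = S_0 * exp(-qT) * N(d1) - K * exp(-rT) * N(d2)
N(d1) = 0.71086556; N(d2) = 0.42878201
C = 1.1300 * 1.00000000 * 0.71086556 - 1.0200 * 0.96464029 * 0.42878201 = 0.3814

Answer: Price = 0.3814


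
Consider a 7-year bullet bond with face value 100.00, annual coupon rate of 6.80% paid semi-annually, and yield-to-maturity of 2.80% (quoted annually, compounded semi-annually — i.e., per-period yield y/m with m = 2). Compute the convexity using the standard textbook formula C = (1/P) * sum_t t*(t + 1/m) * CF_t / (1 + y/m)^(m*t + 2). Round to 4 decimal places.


Coupon per period c = face * coupon_rate / m = 3.400000
Periods per year m = 2; per-period yield y/m = 0.014000
Number of cashflows N = 14
Cashflows (t years, CF_t, discount factor 1/(1+y/m)^(m*t), PV):
  t = 0.5000: CF_t = 3.400000, DF = 0.986193, PV = 3.353057
  t = 1.0000: CF_t = 3.400000, DF = 0.972577, PV = 3.306763
  t = 1.5000: CF_t = 3.400000, DF = 0.959149, PV = 3.261107
  t = 2.0000: CF_t = 3.400000, DF = 0.945906, PV = 3.216082
  t = 2.5000: CF_t = 3.400000, DF = 0.932847, PV = 3.171678
  t = 3.0000: CF_t = 3.400000, DF = 0.919967, PV = 3.127888
  t = 3.5000: CF_t = 3.400000, DF = 0.907265, PV = 3.084702
  t = 4.0000: CF_t = 3.400000, DF = 0.894739, PV = 3.042113
  t = 4.5000: CF_t = 3.400000, DF = 0.882386, PV = 3.000111
  t = 5.0000: CF_t = 3.400000, DF = 0.870203, PV = 2.958689
  t = 5.5000: CF_t = 3.400000, DF = 0.858188, PV = 2.917840
  t = 6.0000: CF_t = 3.400000, DF = 0.846339, PV = 2.877554
  t = 6.5000: CF_t = 3.400000, DF = 0.834654, PV = 2.837824
  t = 7.0000: CF_t = 103.400000, DF = 0.823130, PV = 85.111681
Price P = sum_t PV_t = 125.267089
Convexity numerator sum_t t*(t + 1/m) * CF_t / (1+y/m)^(m*t + 2):
  t = 0.5000: term = 1.630554
  t = 1.0000: term = 4.824123
  t = 1.5000: term = 9.515035
  t = 2.0000: term = 15.639440
  t = 2.5000: term = 23.135266
  t = 3.0000: term = 31.942182
  t = 3.5000: term = 42.001554
  t = 4.0000: term = 53.256408
  t = 4.5000: term = 65.651391
  t = 5.0000: term = 79.132730
  t = 5.5000: term = 93.648202
  t = 6.0000: term = 109.147088
  t = 6.5000: term = 125.580147
  t = 7.0000: term = 4345.828285
Convexity = (1/P) * sum = 5000.932404 / 125.267089 = 39.922157

Answer: Convexity = 39.9222


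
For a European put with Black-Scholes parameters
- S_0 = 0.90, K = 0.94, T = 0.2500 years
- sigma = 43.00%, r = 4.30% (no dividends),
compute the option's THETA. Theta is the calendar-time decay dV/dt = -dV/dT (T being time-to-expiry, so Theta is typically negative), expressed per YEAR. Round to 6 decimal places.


d1 = -0.0447563346; d2 = -0.2597563346
phi(d1) = 0.3985429139; exp(-qT) = 1.0000000000; exp(-rT) = 0.9893075748
Theta = -S*exp(-qT)*phi(d1)*sigma/(2*sqrt(T)) + r*K*exp(-rT)*N(-d2) - q*S*exp(-qT)*N(-d1)
N(-d1) = 0.5178492349; N(-d2) = 0.6024741325; sqrt(T) = 0.5000000000
Term 1 = -0.9000 * 1.0000000000 * 0.3985429139 * 0.4300 / (2 * 0.5000000000) = -0.1542361077
Term 2 = 0.0430 * 0.9400 * 0.9893075748 * 0.6024741325 = 0.0240916224
Term 3 = 0 (no dividend yield, q = 0)
Theta = -0.1542361077 + (0.0240916224) + (0.0000000000) = -0.130144

Answer: Theta = -0.130144


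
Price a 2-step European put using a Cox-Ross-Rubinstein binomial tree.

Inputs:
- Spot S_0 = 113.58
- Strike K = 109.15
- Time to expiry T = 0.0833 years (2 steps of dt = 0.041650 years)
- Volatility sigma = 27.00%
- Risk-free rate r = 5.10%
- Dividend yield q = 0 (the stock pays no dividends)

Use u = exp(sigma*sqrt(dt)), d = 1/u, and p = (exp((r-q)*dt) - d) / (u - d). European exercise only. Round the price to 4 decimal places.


dt = T/N = 0.041650
u = exp(sigma*sqrt(dt)) = 1.056649; d = 1/u = 0.946388
p = (exp((r-q)*dt) - d) / (u - d) = 0.505513
Discount per step: exp(-r*dt) = 0.997878
Stock lattice S(k, i) with i counting down-moves:
  k=0: S(0,0) = 113.5800
  k=1: S(1,0) = 120.0142; S(1,1) = 107.4908
  k=2: S(2,0) = 126.8129; S(2,1) = 113.5800; S(2,2) = 101.7280
Terminal payoffs V(N, i) = max(K - S_T, 0):
  V(2,0) = 0.000000; V(2,1) = 0.000000; V(2,2) = 7.422014
Backward induction: V(k, i) = exp(-r*dt) * [p * V(k+1, i) + (1-p) * V(k+1, i+1)].
  V(1,0) = exp(-r*dt) * [p*0.000000 + (1-p)*0.000000] = 0.000000
  V(1,1) = exp(-r*dt) * [p*0.000000 + (1-p)*7.422014] = 3.662301
  V(0,0) = exp(-r*dt) * [p*0.000000 + (1-p)*3.662301] = 1.807117

Answer: Price = V(0,0) = 1.8071


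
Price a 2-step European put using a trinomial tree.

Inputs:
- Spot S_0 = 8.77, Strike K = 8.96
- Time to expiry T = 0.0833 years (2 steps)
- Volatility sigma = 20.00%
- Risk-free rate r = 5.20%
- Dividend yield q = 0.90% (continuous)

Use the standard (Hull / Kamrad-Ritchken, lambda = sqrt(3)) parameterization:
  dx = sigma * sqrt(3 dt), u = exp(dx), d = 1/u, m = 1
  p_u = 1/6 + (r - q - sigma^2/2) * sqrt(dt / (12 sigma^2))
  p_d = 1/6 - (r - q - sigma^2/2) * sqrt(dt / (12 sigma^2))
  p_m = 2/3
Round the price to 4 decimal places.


dt = T/N = 0.041650; dx = sigma*sqrt(3*dt) = 0.070697
u = exp(dx) = 1.073255; d = 1/u = 0.931745
p_u = 0.173442, p_m = 0.666667, p_d = 0.159892
Discount per step: exp(-r*dt) = 0.997837
Stock lattice S(k, j) with j the centered position index:
  k=0: S(0,+0) = 8.7700
  k=1: S(1,-1) = 8.1714; S(1,+0) = 8.7700; S(1,+1) = 9.4125
  k=2: S(2,-2) = 7.6137; S(2,-1) = 8.1714; S(2,+0) = 8.7700; S(2,+1) = 9.4125; S(2,+2) = 10.1020
Terminal payoffs V(N, j) = max(K - S_T, 0):
  V(2,-2) = 1.346342; V(2,-1) = 0.788600; V(2,+0) = 0.190000; V(2,+1) = 0.000000; V(2,+2) = 0.000000
Backward induction: V(k, j) = exp(-r*dt) * [p_u * V(k+1, j+1) + p_m * V(k+1, j) + p_d * V(k+1, j-1)]
  V(1,-1) = exp(-r*dt) * [p_u*0.190000 + p_m*0.788600 + p_d*1.346342] = 0.772281
  V(1,+0) = exp(-r*dt) * [p_u*0.000000 + p_m*0.190000 + p_d*0.788600] = 0.252210
  V(1,+1) = exp(-r*dt) * [p_u*0.000000 + p_m*0.000000 + p_d*0.190000] = 0.030314
  V(0,+0) = exp(-r*dt) * [p_u*0.030314 + p_m*0.252210 + p_d*0.772281] = 0.296237

Answer: Price = V(0,0) = 0.2962


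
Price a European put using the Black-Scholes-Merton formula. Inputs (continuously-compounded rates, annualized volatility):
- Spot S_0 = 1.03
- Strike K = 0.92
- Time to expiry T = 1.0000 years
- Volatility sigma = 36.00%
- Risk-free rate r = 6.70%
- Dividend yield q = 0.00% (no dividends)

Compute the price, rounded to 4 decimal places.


d1 = (ln(S/K) + (r - q + 0.5*sigma^2) * T) / (sigma * sqrt(T)) = 0.67983448
d2 = d1 - sigma * sqrt(T) = 0.31983448
exp(-rT) = 0.93519520; exp(-qT) = 1.00000000
P = K * exp(-rT) * N(-d2) - S_0 * exp(-qT) * N(-d1)
N(-d1) = 0.24830464; N(-d2) = 0.37454691
P = 0.9200 * 0.93519520 * 0.37454691 - 1.0300 * 1.00000000 * 0.24830464 = 0.0665

Answer: Price = 0.0665


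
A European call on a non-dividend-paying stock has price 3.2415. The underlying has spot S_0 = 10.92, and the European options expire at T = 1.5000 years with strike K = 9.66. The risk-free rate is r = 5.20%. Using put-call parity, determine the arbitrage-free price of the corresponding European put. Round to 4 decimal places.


Answer: Put price = 1.2567

Derivation:
Put-call parity: C - P = S_0 * exp(-qT) - K * exp(-rT).
S_0 * exp(-qT) = 10.9200 * 1.00000000 = 10.92000000
K * exp(-rT) = 9.6600 * 0.92496443 = 8.93515636
P = C - S*exp(-qT) + K*exp(-rT)
P = 3.2415 - 10.92000000 + 8.93515636 = 1.2567


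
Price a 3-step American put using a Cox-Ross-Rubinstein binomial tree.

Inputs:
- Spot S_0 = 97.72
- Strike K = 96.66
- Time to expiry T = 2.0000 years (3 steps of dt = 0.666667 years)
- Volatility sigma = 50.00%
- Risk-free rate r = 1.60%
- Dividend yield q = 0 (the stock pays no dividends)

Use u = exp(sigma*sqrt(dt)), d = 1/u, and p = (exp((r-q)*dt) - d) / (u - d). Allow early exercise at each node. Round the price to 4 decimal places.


dt = T/N = 0.666667
u = exp(sigma*sqrt(dt)) = 1.504181; d = 1/u = 0.664814
p = (exp((r-q)*dt) - d) / (u - d) = 0.412108
Discount per step: exp(-r*dt) = 0.989390
Stock lattice S(k, i) with i counting down-moves:
  k=0: S(0,0) = 97.7200
  k=1: S(1,0) = 146.9885; S(1,1) = 64.9656
  k=2: S(2,0) = 221.0973; S(2,1) = 97.7200; S(2,2) = 43.1900
  k=3: S(3,0) = 332.5703; S(3,1) = 146.9885; S(3,2) = 64.9656; S(3,3) = 28.7133
Terminal payoffs V(N, i) = max(K - S_T, 0):
  V(3,0) = 0.000000; V(3,1) = 0.000000; V(3,2) = 31.694396; V(3,3) = 67.946673
Backward induction: V(k, i) = exp(-r*dt) * [p * V(k+1, i) + (1-p) * V(k+1, i+1)]; then take max(V_cont, immediate exercise) for American.
  V(2,0) = exp(-r*dt) * [p*0.000000 + (1-p)*0.000000] = 0.000000; exercise = 0.000000; V(2,0) = max -> 0.000000
  V(2,1) = exp(-r*dt) * [p*0.000000 + (1-p)*31.694396] = 18.435180; exercise = 0.000000; V(2,1) = max -> 18.435180
  V(2,2) = exp(-r*dt) * [p*31.694396 + (1-p)*67.946673] = 52.444410; exercise = 53.469971; V(2,2) = max -> 53.469971
  V(1,0) = exp(-r*dt) * [p*0.000000 + (1-p)*18.435180] = 10.722901; exercise = 0.000000; V(1,0) = max -> 10.722901
  V(1,1) = exp(-r*dt) * [p*18.435180 + (1-p)*53.469971] = 38.617718; exercise = 31.694396; V(1,1) = max -> 38.617718
  V(0,0) = exp(-r*dt) * [p*10.722901 + (1-p)*38.617718] = 26.834270; exercise = 0.000000; V(0,0) = max -> 26.834270

Answer: Price = V(0,0) = 26.8343


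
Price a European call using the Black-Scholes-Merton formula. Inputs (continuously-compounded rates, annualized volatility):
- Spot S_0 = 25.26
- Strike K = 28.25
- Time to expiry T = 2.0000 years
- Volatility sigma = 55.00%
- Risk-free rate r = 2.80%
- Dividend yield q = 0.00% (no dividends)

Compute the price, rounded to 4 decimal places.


d1 = (ln(S/K) + (r - q + 0.5*sigma^2) * T) / (sigma * sqrt(T)) = 0.31707781
d2 = d1 - sigma * sqrt(T) = -0.46073965
exp(-rT) = 0.94553914; exp(-qT) = 1.00000000
C = S_0 * exp(-qT) * N(d1) - K * exp(-rT) * N(d2)
N(d1) = 0.62440772; N(d2) = 0.32249270
C = 25.2600 * 1.00000000 * 0.62440772 - 28.2500 * 0.94553914 * 0.32249270 = 7.1583

Answer: Price = 7.1583


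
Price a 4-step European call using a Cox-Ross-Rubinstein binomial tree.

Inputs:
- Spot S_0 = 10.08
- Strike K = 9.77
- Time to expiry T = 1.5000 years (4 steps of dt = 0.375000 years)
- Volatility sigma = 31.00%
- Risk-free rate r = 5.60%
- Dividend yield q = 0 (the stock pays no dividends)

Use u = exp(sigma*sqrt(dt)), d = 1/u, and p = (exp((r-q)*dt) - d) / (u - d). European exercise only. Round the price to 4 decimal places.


Answer: Price = V(0,0) = 2.0078

Derivation:
dt = T/N = 0.375000
u = exp(sigma*sqrt(dt)) = 1.209051; d = 1/u = 0.827095
p = (exp((r-q)*dt) - d) / (u - d) = 0.508245
Discount per step: exp(-r*dt) = 0.979219
Stock lattice S(k, i) with i counting down-moves:
  k=0: S(0,0) = 10.0800
  k=1: S(1,0) = 12.1872; S(1,1) = 8.3371
  k=2: S(2,0) = 14.7350; S(2,1) = 10.0800; S(2,2) = 6.8956
  k=3: S(3,0) = 17.8153; S(3,1) = 12.1872; S(3,2) = 8.3371; S(3,3) = 5.7033
  k=4: S(4,0) = 21.5396; S(4,1) = 14.7350; S(4,2) = 10.0800; S(4,3) = 6.8956; S(4,4) = 4.7172
Terminal payoffs V(N, i) = max(S_T - K, 0):
  V(4,0) = 11.769643; V(4,1) = 4.964979; V(4,2) = 0.310000; V(4,3) = 0.000000; V(4,4) = 0.000000
Backward induction: V(k, i) = exp(-r*dt) * [p * V(k+1, i) + (1-p) * V(k+1, i+1)].
  V(3,0) = exp(-r*dt) * [p*11.769643 + (1-p)*4.964979] = 8.248366
  V(3,1) = exp(-r*dt) * [p*4.964979 + (1-p)*0.310000] = 2.620261
  V(3,2) = exp(-r*dt) * [p*0.310000 + (1-p)*0.000000] = 0.154282
  V(3,3) = exp(-r*dt) * [p*0.000000 + (1-p)*0.000000] = 0.000000
  V(2,0) = exp(-r*dt) * [p*8.248366 + (1-p)*2.620261] = 5.366821
  V(2,1) = exp(-r*dt) * [p*2.620261 + (1-p)*0.154282] = 1.378351
  V(2,2) = exp(-r*dt) * [p*0.154282 + (1-p)*0.000000] = 0.076783
  V(1,0) = exp(-r*dt) * [p*5.366821 + (1-p)*1.378351] = 3.334701
  V(1,1) = exp(-r*dt) * [p*1.378351 + (1-p)*0.076783] = 0.722956
  V(0,0) = exp(-r*dt) * [p*3.334701 + (1-p)*0.722956] = 2.007753


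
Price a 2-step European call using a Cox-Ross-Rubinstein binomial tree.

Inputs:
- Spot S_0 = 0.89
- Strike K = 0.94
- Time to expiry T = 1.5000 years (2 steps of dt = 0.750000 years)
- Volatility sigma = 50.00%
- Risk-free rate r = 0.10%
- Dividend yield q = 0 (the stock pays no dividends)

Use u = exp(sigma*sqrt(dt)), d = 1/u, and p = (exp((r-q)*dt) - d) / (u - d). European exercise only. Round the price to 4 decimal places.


Answer: Price = V(0,0) = 0.1825

Derivation:
dt = T/N = 0.750000
u = exp(sigma*sqrt(dt)) = 1.541896; d = 1/u = 0.648552
p = (exp((r-q)*dt) - d) / (u - d) = 0.394247
Discount per step: exp(-r*dt) = 0.999250
Stock lattice S(k, i) with i counting down-moves:
  k=0: S(0,0) = 0.8900
  k=1: S(1,0) = 1.3723; S(1,1) = 0.5772
  k=2: S(2,0) = 2.1159; S(2,1) = 0.8900; S(2,2) = 0.3744
Terminal payoffs V(N, i) = max(S_T - K, 0):
  V(2,0) = 1.175924; V(2,1) = 0.000000; V(2,2) = 0.000000
Backward induction: V(k, i) = exp(-r*dt) * [p * V(k+1, i) + (1-p) * V(k+1, i+1)].
  V(1,0) = exp(-r*dt) * [p*1.175924 + (1-p)*0.000000] = 0.463257
  V(1,1) = exp(-r*dt) * [p*0.000000 + (1-p)*0.000000] = 0.000000
  V(0,0) = exp(-r*dt) * [p*0.463257 + (1-p)*0.000000] = 0.182501


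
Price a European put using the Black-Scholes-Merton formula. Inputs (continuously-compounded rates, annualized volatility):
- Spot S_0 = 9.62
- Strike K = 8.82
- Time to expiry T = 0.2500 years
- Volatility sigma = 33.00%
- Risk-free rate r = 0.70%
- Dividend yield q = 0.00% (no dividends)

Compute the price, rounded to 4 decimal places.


d1 = (ln(S/K) + (r - q + 0.5*sigma^2) * T) / (sigma * sqrt(T)) = 0.61930239
d2 = d1 - sigma * sqrt(T) = 0.45430239
exp(-rT) = 0.99825153; exp(-qT) = 1.00000000
P = K * exp(-rT) * N(-d2) - S_0 * exp(-qT) * N(-d1)
N(-d1) = 0.26785858; N(-d2) = 0.32480560
P = 8.8200 * 0.99825153 * 0.32480560 - 9.6200 * 1.00000000 * 0.26785858 = 0.2830

Answer: Price = 0.2830


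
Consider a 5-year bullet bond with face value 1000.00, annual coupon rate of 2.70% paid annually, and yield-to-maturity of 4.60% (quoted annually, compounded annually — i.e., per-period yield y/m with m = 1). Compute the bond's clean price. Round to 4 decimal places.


Answer: Price = 916.8224

Derivation:
Coupon per period c = face * coupon_rate / m = 27.000000
Periods per year m = 1; per-period yield y/m = 0.046000
Number of cashflows N = 5
Cashflows (t years, CF_t, discount factor 1/(1+y/m)^(m*t), PV):
  t = 1.0000: CF_t = 27.000000, DF = 0.956023, PV = 25.812620
  t = 2.0000: CF_t = 27.000000, DF = 0.913980, PV = 24.677457
  t = 3.0000: CF_t = 27.000000, DF = 0.873786, PV = 23.592215
  t = 4.0000: CF_t = 27.000000, DF = 0.835359, PV = 22.554698
  t = 5.0000: CF_t = 1027.000000, DF = 0.798623, PV = 820.185375
Price P = sum_t PV_t = 916.822364


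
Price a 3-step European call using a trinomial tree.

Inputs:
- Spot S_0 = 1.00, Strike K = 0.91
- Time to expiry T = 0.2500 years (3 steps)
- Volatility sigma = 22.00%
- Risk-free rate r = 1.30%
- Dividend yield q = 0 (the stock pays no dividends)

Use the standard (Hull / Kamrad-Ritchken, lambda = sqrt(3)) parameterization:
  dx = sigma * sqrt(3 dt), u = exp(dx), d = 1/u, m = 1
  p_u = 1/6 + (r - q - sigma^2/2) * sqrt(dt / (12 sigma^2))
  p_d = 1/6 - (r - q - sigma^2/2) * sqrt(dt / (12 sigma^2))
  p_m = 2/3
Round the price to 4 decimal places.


dt = T/N = 0.083333; dx = sigma*sqrt(3*dt) = 0.110000
u = exp(dx) = 1.116278; d = 1/u = 0.895834
p_u = 0.162424, p_m = 0.666667, p_d = 0.170909
Discount per step: exp(-r*dt) = 0.998917
Stock lattice S(k, j) with j the centered position index:
  k=0: S(0,+0) = 1.0000
  k=1: S(1,-1) = 0.8958; S(1,+0) = 1.0000; S(1,+1) = 1.1163
  k=2: S(2,-2) = 0.8025; S(2,-1) = 0.8958; S(2,+0) = 1.0000; S(2,+1) = 1.1163; S(2,+2) = 1.2461
  k=3: S(3,-3) = 0.7189; S(3,-2) = 0.8025; S(3,-1) = 0.8958; S(3,+0) = 1.0000; S(3,+1) = 1.1163; S(3,+2) = 1.2461; S(3,+3) = 1.3910
Terminal payoffs V(N, j) = max(S_T - K, 0):
  V(3,-3) = 0.000000; V(3,-2) = 0.000000; V(3,-1) = 0.000000; V(3,+0) = 0.090000; V(3,+1) = 0.206278; V(3,+2) = 0.336077; V(3,+3) = 0.480968
Backward induction: V(k, j) = exp(-r*dt) * [p_u * V(k+1, j+1) + p_m * V(k+1, j) + p_d * V(k+1, j-1)]
  V(2,-2) = exp(-r*dt) * [p_u*0.000000 + p_m*0.000000 + p_d*0.000000] = 0.000000
  V(2,-1) = exp(-r*dt) * [p_u*0.090000 + p_m*0.000000 + p_d*0.000000] = 0.014602
  V(2,+0) = exp(-r*dt) * [p_u*0.206278 + p_m*0.090000 + p_d*0.000000] = 0.093403
  V(2,+1) = exp(-r*dt) * [p_u*0.336077 + p_m*0.206278 + p_d*0.090000] = 0.207263
  V(2,+2) = exp(-r*dt) * [p_u*0.480968 + p_m*0.336077 + p_d*0.206278] = 0.337061
  V(1,-1) = exp(-r*dt) * [p_u*0.093403 + p_m*0.014602 + p_d*0.000000] = 0.024879
  V(1,+0) = exp(-r*dt) * [p_u*0.207263 + p_m*0.093403 + p_d*0.014602] = 0.098322
  V(1,+1) = exp(-r*dt) * [p_u*0.337061 + p_m*0.207263 + p_d*0.093403] = 0.208660
  V(0,+0) = exp(-r*dt) * [p_u*0.208660 + p_m*0.098322 + p_d*0.024879] = 0.103579

Answer: Price = V(0,0) = 0.1036


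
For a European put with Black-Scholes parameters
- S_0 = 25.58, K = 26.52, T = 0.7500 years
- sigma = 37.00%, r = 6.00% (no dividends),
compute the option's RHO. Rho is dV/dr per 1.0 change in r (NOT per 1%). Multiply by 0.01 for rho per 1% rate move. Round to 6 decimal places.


Answer: Rho = -10.508853

Derivation:
d1 = 0.1880262265; d2 = -0.1324031729
phi(d1) = 0.3919521691; exp(-qT) = 1.0000000000; exp(-rT) = 0.9559974818
N(-d2) = 0.5526672974
Rho = -K*T*exp(-rT)*N(-d2) = -26.5200 * 0.7500 * 0.9559974818 * 0.5526672974 = -10.508853


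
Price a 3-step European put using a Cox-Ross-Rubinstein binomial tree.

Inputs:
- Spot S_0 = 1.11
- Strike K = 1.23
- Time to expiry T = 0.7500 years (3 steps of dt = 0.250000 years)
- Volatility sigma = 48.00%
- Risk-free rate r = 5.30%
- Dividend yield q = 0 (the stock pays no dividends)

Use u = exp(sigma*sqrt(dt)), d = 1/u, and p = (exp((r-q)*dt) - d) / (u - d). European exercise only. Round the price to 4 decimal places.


dt = T/N = 0.250000
u = exp(sigma*sqrt(dt)) = 1.271249; d = 1/u = 0.786628
p = (exp((r-q)*dt) - d) / (u - d) = 0.467809
Discount per step: exp(-r*dt) = 0.986837
Stock lattice S(k, i) with i counting down-moves:
  k=0: S(0,0) = 1.1100
  k=1: S(1,0) = 1.4111; S(1,1) = 0.8732
  k=2: S(2,0) = 1.7938; S(2,1) = 1.1100; S(2,2) = 0.6868
  k=3: S(3,0) = 2.2804; S(3,1) = 1.4111; S(3,2) = 0.8732; S(3,3) = 0.5403
Terminal payoffs V(N, i) = max(K - S_T, 0):
  V(3,0) = 0.000000; V(3,1) = 0.000000; V(3,2) = 0.356843; V(3,3) = 0.689705
Backward induction: V(k, i) = exp(-r*dt) * [p * V(k+1, i) + (1-p) * V(k+1, i+1)].
  V(2,0) = exp(-r*dt) * [p*0.000000 + (1-p)*0.000000] = 0.000000
  V(2,1) = exp(-r*dt) * [p*0.000000 + (1-p)*0.356843] = 0.187409
  V(2,2) = exp(-r*dt) * [p*0.356843 + (1-p)*0.689705] = 0.526960
  V(1,0) = exp(-r*dt) * [p*0.000000 + (1-p)*0.187409] = 0.098424
  V(1,1) = exp(-r*dt) * [p*0.187409 + (1-p)*0.526960] = 0.363270
  V(0,0) = exp(-r*dt) * [p*0.098424 + (1-p)*0.363270] = 0.236222

Answer: Price = V(0,0) = 0.2362


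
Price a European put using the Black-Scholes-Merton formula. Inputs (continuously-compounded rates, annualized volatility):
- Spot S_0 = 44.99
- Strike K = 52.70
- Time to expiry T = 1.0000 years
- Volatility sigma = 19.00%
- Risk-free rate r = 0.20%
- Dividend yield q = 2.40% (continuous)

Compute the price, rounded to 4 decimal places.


d1 = (ln(S/K) + (r - q + 0.5*sigma^2) * T) / (sigma * sqrt(T)) = -0.85329059
d2 = d1 - sigma * sqrt(T) = -1.04329059
exp(-rT) = 0.99800200; exp(-qT) = 0.97628571
P = K * exp(-rT) * N(-d2) - S_0 * exp(-qT) * N(-d1)
N(-d1) = 0.80325091; N(-d2) = 0.85159314
P = 52.7000 * 0.99800200 * 0.85159314 - 44.9900 * 0.97628571 * 0.80325091 = 9.5080

Answer: Price = 9.5080


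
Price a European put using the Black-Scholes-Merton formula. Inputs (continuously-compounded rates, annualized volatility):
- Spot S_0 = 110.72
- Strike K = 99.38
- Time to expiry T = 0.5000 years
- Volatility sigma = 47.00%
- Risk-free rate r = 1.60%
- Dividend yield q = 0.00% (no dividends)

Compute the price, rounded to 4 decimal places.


Answer: Price = 8.5709

Derivation:
d1 = (ln(S/K) + (r - q + 0.5*sigma^2) * T) / (sigma * sqrt(T)) = 0.51537133
d2 = d1 - sigma * sqrt(T) = 0.18303115
exp(-rT) = 0.99203191; exp(-qT) = 1.00000000
P = K * exp(-rT) * N(-d2) - S_0 * exp(-qT) * N(-d1)
N(-d1) = 0.30314678; N(-d2) = 0.42738679
P = 99.3800 * 0.99203191 * 0.42738679 - 110.7200 * 1.00000000 * 0.30314678 = 8.5709


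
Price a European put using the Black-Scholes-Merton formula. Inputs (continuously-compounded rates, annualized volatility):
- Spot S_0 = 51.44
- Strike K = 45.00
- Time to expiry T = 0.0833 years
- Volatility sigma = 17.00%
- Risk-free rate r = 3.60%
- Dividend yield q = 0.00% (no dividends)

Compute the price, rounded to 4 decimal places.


d1 = (ln(S/K) + (r - q + 0.5*sigma^2) * T) / (sigma * sqrt(T)) = 2.81170277
d2 = d1 - sigma * sqrt(T) = 2.76263781
exp(-rT) = 0.99700569; exp(-qT) = 1.00000000
P = K * exp(-rT) * N(-d2) - S_0 * exp(-qT) * N(-d1)
N(-d1) = 0.00246400; N(-d2) = 0.00286682
P = 45.0000 * 0.99700569 * 0.00286682 - 51.4400 * 1.00000000 * 0.00246400 = 0.0019

Answer: Price = 0.0019


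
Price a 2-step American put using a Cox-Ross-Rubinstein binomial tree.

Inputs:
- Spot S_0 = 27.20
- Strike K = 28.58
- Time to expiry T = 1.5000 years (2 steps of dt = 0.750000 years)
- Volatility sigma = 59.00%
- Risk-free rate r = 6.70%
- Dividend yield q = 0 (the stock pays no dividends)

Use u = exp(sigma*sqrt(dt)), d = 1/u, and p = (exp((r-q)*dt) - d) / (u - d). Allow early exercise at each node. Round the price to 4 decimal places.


Answer: Price = V(0,0) = 7.0300

Derivation:
dt = T/N = 0.750000
u = exp(sigma*sqrt(dt)) = 1.666882; d = 1/u = 0.599922
p = (exp((r-q)*dt) - d) / (u - d) = 0.423269
Discount per step: exp(-r*dt) = 0.950992
Stock lattice S(k, i) with i counting down-moves:
  k=0: S(0,0) = 27.2000
  k=1: S(1,0) = 45.3392; S(1,1) = 16.3179
  k=2: S(2,0) = 75.5751; S(2,1) = 27.2000; S(2,2) = 9.7895
Terminal payoffs V(N, i) = max(K - S_T, 0):
  V(2,0) = 0.000000; V(2,1) = 1.380000; V(2,2) = 18.790533
Backward induction: V(k, i) = exp(-r*dt) * [p * V(k+1, i) + (1-p) * V(k+1, i+1)]; then take max(V_cont, immediate exercise) for American.
  V(1,0) = exp(-r*dt) * [p*0.000000 + (1-p)*1.380000] = 0.756883; exercise = 0.000000; V(1,0) = max -> 0.756883
  V(1,1) = exp(-r*dt) * [p*1.380000 + (1-p)*18.790533] = 10.861452; exercise = 12.262111; V(1,1) = max -> 12.262111
  V(0,0) = exp(-r*dt) * [p*0.756883 + (1-p)*12.262111] = 7.030015; exercise = 1.380000; V(0,0) = max -> 7.030015


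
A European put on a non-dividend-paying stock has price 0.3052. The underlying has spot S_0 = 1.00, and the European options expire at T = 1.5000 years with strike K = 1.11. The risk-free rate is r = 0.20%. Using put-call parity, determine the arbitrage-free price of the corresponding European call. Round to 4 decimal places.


Answer: Call price = 0.1985

Derivation:
Put-call parity: C - P = S_0 * exp(-qT) - K * exp(-rT).
S_0 * exp(-qT) = 1.0000 * 1.00000000 = 1.00000000
K * exp(-rT) = 1.1100 * 0.99700450 = 1.10667499
C = P + S*exp(-qT) - K*exp(-rT)
C = 0.3052 + 1.00000000 - 1.10667499 = 0.1985


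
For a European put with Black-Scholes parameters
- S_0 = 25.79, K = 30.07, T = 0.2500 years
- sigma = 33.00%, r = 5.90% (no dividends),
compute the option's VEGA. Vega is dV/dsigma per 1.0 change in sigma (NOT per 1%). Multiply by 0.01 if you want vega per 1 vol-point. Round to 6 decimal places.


Answer: Vega = 3.857887

Derivation:
d1 = -0.7586586491; d2 = -0.9236586491
phi(d1) = 0.2991769705; exp(-qT) = 1.0000000000; exp(-rT) = 0.9853582484
Vega = S * exp(-qT) * phi(d1) * sqrt(T) = 25.7900 * 1.0000000000 * 0.2991769705 * 0.5000000000 = 3.857887


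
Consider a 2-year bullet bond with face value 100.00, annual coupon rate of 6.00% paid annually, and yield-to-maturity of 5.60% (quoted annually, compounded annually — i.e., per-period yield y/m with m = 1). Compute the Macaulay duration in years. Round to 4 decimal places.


Answer: Macaulay duration = 1.9436 years

Derivation:
Coupon per period c = face * coupon_rate / m = 6.000000
Periods per year m = 1; per-period yield y/m = 0.056000
Number of cashflows N = 2
Cashflows (t years, CF_t, discount factor 1/(1+y/m)^(m*t), PV):
  t = 1.0000: CF_t = 6.000000, DF = 0.946970, PV = 5.681818
  t = 2.0000: CF_t = 106.000000, DF = 0.896752, PV = 95.055670
Price P = sum_t PV_t = 100.737489
Macaulay numerator sum_t t * PV_t:
  t * PV_t at t = 1.0000: 5.681818
  t * PV_t at t = 2.0000: 190.111341
Macaulay duration D = (sum_t t * PV_t) / P = 195.793159 / 100.737489 = 1.943598


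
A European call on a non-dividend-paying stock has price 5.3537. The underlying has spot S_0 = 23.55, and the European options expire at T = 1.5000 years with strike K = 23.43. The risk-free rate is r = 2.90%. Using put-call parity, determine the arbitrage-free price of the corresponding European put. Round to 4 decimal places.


Answer: Put price = 4.2363

Derivation:
Put-call parity: C - P = S_0 * exp(-qT) - K * exp(-rT).
S_0 * exp(-qT) = 23.5500 * 1.00000000 = 23.55000000
K * exp(-rT) = 23.4300 * 0.95743255 = 22.43264474
P = C - S*exp(-qT) + K*exp(-rT)
P = 5.3537 - 23.55000000 + 22.43264474 = 4.2363
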